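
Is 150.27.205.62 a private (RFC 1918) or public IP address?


RFC 1918 private ranges:
  10.0.0.0/8 (10.0.0.0 - 10.255.255.255)
  172.16.0.0/12 (172.16.0.0 - 172.31.255.255)
  192.168.0.0/16 (192.168.0.0 - 192.168.255.255)
Public (not in any RFC 1918 range)


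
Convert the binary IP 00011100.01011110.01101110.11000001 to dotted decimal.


00011100 = 28
01011110 = 94
01101110 = 110
11000001 = 193
IP: 28.94.110.193


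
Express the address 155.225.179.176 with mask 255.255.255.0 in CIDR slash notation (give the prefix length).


Binary: 11111111.11111111.11111111.00000000
Count leading 1s
Prefix: /24


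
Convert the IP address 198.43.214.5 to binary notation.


198 = 11000110
43 = 00101011
214 = 11010110
5 = 00000101
Binary: 11000110.00101011.11010110.00000101


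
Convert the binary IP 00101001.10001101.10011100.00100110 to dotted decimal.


00101001 = 41
10001101 = 141
10011100 = 156
00100110 = 38
IP: 41.141.156.38


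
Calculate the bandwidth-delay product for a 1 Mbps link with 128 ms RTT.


BDP = bandwidth * RTT
= 1 Mbps * 128 ms
= 1 * 1e6 * 128 / 1000 bits
= 128000 bits
= 16000 bytes
= 15.625 KB
BDP = 128000 bits (16000 bytes)


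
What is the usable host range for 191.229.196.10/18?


Network: 191.229.192.0
Broadcast: 191.229.255.255
First usable = network + 1
Last usable = broadcast - 1
Range: 191.229.192.1 to 191.229.255.254


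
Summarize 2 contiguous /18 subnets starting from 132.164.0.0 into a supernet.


Original prefix: /18
Number of subnets: 2 = 2^1
New prefix = 18 - 1 = 17
Supernet: 132.164.0.0/17


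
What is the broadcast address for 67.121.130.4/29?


Network: 67.121.130.0/29
Host bits = 3
Set all host bits to 1:
Broadcast: 67.121.130.7


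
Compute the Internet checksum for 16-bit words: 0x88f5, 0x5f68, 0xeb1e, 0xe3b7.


Sum all words (with carry folding):
+ 0x88f5 = 0x88f5
+ 0x5f68 = 0xe85d
+ 0xeb1e = 0xd37c
+ 0xe3b7 = 0xb734
One's complement: ~0xb734
Checksum = 0x48cb


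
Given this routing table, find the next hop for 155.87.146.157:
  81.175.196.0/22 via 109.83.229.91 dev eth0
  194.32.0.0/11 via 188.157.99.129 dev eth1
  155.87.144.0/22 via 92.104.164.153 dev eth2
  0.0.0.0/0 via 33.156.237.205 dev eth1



Longest prefix match for 155.87.146.157:
  /22 81.175.196.0: no
  /11 194.32.0.0: no
  /22 155.87.144.0: MATCH
  /0 0.0.0.0: MATCH
Selected: next-hop 92.104.164.153 via eth2 (matched /22)


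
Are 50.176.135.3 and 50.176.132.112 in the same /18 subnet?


Mask: 255.255.192.0
50.176.135.3 AND mask = 50.176.128.0
50.176.132.112 AND mask = 50.176.128.0
Yes, same subnet (50.176.128.0)


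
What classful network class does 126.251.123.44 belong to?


First octet: 126
Binary: 01111110
0xxxxxxx -> Class A (1-126)
Class A, default mask 255.0.0.0 (/8)


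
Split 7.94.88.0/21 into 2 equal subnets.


New prefix = 21 + 1 = 22
Each subnet has 1024 addresses
  7.94.88.0/22
  7.94.92.0/22
Subnets: 7.94.88.0/22, 7.94.92.0/22


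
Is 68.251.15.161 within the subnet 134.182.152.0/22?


Subnet network: 134.182.152.0
Test IP AND mask: 68.251.12.0
No, 68.251.15.161 is not in 134.182.152.0/22


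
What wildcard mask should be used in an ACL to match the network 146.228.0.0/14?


Subnet mask: 255.252.0.0
Wildcard = 255.255.255.255 - subnet mask
255 - 255 = 0
255 - 252 = 3
255 - 0 = 255
255 - 0 = 255
Wildcard: 0.3.255.255


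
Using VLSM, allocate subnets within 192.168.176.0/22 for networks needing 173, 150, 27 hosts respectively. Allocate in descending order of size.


173 hosts -> /24 (254 usable): 192.168.176.0/24
150 hosts -> /24 (254 usable): 192.168.177.0/24
27 hosts -> /27 (30 usable): 192.168.178.0/27
Allocation: 192.168.176.0/24 (173 hosts, 254 usable); 192.168.177.0/24 (150 hosts, 254 usable); 192.168.178.0/27 (27 hosts, 30 usable)


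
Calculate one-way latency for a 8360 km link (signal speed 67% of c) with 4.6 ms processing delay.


Speed = 0.67 * 3e5 km/s = 201000 km/s
Propagation delay = 8360 / 201000 = 0.0416 s = 41.592 ms
Processing delay = 4.6 ms
Total one-way latency = 46.192 ms


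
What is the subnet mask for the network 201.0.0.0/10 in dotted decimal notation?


/10 means 10 network bits, 22 host bits
Binary: 11111111110000000000000000000000
Mask: 255.192.0.0


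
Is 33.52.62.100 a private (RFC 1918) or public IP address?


RFC 1918 private ranges:
  10.0.0.0/8 (10.0.0.0 - 10.255.255.255)
  172.16.0.0/12 (172.16.0.0 - 172.31.255.255)
  192.168.0.0/16 (192.168.0.0 - 192.168.255.255)
Public (not in any RFC 1918 range)


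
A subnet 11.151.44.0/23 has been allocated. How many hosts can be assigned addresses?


Host bits = 32 - 23 = 9
Total addresses = 2^9 = 512
Usable = total - 2 (network and broadcast)
Usable hosts: 510


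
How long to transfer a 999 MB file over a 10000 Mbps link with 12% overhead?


Effective throughput = 10000 * (1 - 12/100) = 8800 Mbps
File size in Mb = 999 * 8 = 7992 Mb
Time = 7992 / 8800
Time = 0.9082 seconds


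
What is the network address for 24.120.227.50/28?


IP:   00011000.01111000.11100011.00110010
Mask: 11111111.11111111.11111111.11110000
AND operation:
Net:  00011000.01111000.11100011.00110000
Network: 24.120.227.48/28


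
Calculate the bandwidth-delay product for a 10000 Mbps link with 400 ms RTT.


BDP = bandwidth * RTT
= 10000 Mbps * 400 ms
= 10000 * 1e6 * 400 / 1000 bits
= 4000000000 bits
= 500000000 bytes
= 488281.25 KB
BDP = 4000000000 bits (500000000 bytes)


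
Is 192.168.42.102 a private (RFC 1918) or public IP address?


RFC 1918 private ranges:
  10.0.0.0/8 (10.0.0.0 - 10.255.255.255)
  172.16.0.0/12 (172.16.0.0 - 172.31.255.255)
  192.168.0.0/16 (192.168.0.0 - 192.168.255.255)
Private (in 192.168.0.0/16)


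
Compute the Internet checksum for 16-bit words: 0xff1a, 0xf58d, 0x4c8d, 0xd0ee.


Sum all words (with carry folding):
+ 0xff1a = 0xff1a
+ 0xf58d = 0xf4a8
+ 0x4c8d = 0x4136
+ 0xd0ee = 0x1225
One's complement: ~0x1225
Checksum = 0xedda


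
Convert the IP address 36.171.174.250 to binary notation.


36 = 00100100
171 = 10101011
174 = 10101110
250 = 11111010
Binary: 00100100.10101011.10101110.11111010


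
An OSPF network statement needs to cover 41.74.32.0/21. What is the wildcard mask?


Subnet mask: 255.255.248.0
Wildcard = 255.255.255.255 - subnet mask
255 - 255 = 0
255 - 255 = 0
255 - 248 = 7
255 - 0 = 255
Wildcard: 0.0.7.255


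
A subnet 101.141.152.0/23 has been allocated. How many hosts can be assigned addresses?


Host bits = 32 - 23 = 9
Total addresses = 2^9 = 512
Usable = total - 2 (network and broadcast)
Usable hosts: 510


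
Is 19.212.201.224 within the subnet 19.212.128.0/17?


Subnet network: 19.212.128.0
Test IP AND mask: 19.212.128.0
Yes, 19.212.201.224 is in 19.212.128.0/17


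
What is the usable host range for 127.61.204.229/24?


Network: 127.61.204.0
Broadcast: 127.61.204.255
First usable = network + 1
Last usable = broadcast - 1
Range: 127.61.204.1 to 127.61.204.254


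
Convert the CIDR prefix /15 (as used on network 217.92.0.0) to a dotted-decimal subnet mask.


/15 means 15 network bits, 17 host bits
Binary: 11111111111111100000000000000000
Mask: 255.254.0.0


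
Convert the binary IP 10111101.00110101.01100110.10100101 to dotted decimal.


10111101 = 189
00110101 = 53
01100110 = 102
10100101 = 165
IP: 189.53.102.165


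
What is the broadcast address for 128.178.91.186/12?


Network: 128.176.0.0/12
Host bits = 20
Set all host bits to 1:
Broadcast: 128.191.255.255


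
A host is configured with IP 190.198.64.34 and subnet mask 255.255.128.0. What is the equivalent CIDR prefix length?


Binary: 11111111.11111111.10000000.00000000
Count leading 1s
Prefix: /17


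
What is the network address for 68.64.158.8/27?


IP:   01000100.01000000.10011110.00001000
Mask: 11111111.11111111.11111111.11100000
AND operation:
Net:  01000100.01000000.10011110.00000000
Network: 68.64.158.0/27


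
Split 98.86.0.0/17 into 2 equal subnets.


New prefix = 17 + 1 = 18
Each subnet has 16384 addresses
  98.86.0.0/18
  98.86.64.0/18
Subnets: 98.86.0.0/18, 98.86.64.0/18


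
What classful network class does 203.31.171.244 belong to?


First octet: 203
Binary: 11001011
110xxxxx -> Class C (192-223)
Class C, default mask 255.255.255.0 (/24)


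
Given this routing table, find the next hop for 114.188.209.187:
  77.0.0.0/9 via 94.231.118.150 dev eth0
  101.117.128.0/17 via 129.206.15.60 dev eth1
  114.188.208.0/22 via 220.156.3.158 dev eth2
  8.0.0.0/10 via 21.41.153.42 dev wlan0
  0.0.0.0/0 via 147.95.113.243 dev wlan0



Longest prefix match for 114.188.209.187:
  /9 77.0.0.0: no
  /17 101.117.128.0: no
  /22 114.188.208.0: MATCH
  /10 8.0.0.0: no
  /0 0.0.0.0: MATCH
Selected: next-hop 220.156.3.158 via eth2 (matched /22)


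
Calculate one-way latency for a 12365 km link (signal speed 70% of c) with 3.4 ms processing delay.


Speed = 0.7 * 3e5 km/s = 210000 km/s
Propagation delay = 12365 / 210000 = 0.0589 s = 58.881 ms
Processing delay = 3.4 ms
Total one-way latency = 62.281 ms


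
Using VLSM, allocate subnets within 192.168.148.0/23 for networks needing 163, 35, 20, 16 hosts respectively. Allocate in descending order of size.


163 hosts -> /24 (254 usable): 192.168.148.0/24
35 hosts -> /26 (62 usable): 192.168.149.0/26
20 hosts -> /27 (30 usable): 192.168.149.64/27
16 hosts -> /27 (30 usable): 192.168.149.96/27
Allocation: 192.168.148.0/24 (163 hosts, 254 usable); 192.168.149.0/26 (35 hosts, 62 usable); 192.168.149.64/27 (20 hosts, 30 usable); 192.168.149.96/27 (16 hosts, 30 usable)


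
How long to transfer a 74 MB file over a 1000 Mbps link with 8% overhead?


Effective throughput = 1000 * (1 - 8/100) = 920 Mbps
File size in Mb = 74 * 8 = 592 Mb
Time = 592 / 920
Time = 0.6435 seconds


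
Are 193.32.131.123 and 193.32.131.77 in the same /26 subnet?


Mask: 255.255.255.192
193.32.131.123 AND mask = 193.32.131.64
193.32.131.77 AND mask = 193.32.131.64
Yes, same subnet (193.32.131.64)


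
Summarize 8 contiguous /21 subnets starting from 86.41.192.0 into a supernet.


Original prefix: /21
Number of subnets: 8 = 2^3
New prefix = 21 - 3 = 18
Supernet: 86.41.192.0/18


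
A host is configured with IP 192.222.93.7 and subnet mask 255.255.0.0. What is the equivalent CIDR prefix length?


Binary: 11111111.11111111.00000000.00000000
Count leading 1s
Prefix: /16


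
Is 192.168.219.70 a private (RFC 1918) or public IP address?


RFC 1918 private ranges:
  10.0.0.0/8 (10.0.0.0 - 10.255.255.255)
  172.16.0.0/12 (172.16.0.0 - 172.31.255.255)
  192.168.0.0/16 (192.168.0.0 - 192.168.255.255)
Private (in 192.168.0.0/16)


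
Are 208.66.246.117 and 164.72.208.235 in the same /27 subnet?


Mask: 255.255.255.224
208.66.246.117 AND mask = 208.66.246.96
164.72.208.235 AND mask = 164.72.208.224
No, different subnets (208.66.246.96 vs 164.72.208.224)


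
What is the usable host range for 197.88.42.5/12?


Network: 197.80.0.0
Broadcast: 197.95.255.255
First usable = network + 1
Last usable = broadcast - 1
Range: 197.80.0.1 to 197.95.255.254


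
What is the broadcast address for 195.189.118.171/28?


Network: 195.189.118.160/28
Host bits = 4
Set all host bits to 1:
Broadcast: 195.189.118.175


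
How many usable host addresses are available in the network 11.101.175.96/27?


Host bits = 32 - 27 = 5
Total addresses = 2^5 = 32
Usable = total - 2 (network and broadcast)
Usable hosts: 30


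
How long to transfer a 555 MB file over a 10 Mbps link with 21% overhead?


Effective throughput = 10 * (1 - 21/100) = 7.9 Mbps
File size in Mb = 555 * 8 = 4440 Mb
Time = 4440 / 7.9
Time = 562.0253 seconds


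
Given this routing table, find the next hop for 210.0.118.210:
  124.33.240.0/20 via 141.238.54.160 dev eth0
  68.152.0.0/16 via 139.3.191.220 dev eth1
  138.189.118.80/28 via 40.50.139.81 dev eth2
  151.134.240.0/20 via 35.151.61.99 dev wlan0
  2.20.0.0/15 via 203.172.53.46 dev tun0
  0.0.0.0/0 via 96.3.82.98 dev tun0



Longest prefix match for 210.0.118.210:
  /20 124.33.240.0: no
  /16 68.152.0.0: no
  /28 138.189.118.80: no
  /20 151.134.240.0: no
  /15 2.20.0.0: no
  /0 0.0.0.0: MATCH
Selected: next-hop 96.3.82.98 via tun0 (matched /0)


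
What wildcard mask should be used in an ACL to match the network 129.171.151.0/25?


Subnet mask: 255.255.255.128
Wildcard = 255.255.255.255 - subnet mask
255 - 255 = 0
255 - 255 = 0
255 - 255 = 0
255 - 128 = 127
Wildcard: 0.0.0.127


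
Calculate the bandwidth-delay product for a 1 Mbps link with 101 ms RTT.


BDP = bandwidth * RTT
= 1 Mbps * 101 ms
= 1 * 1e6 * 101 / 1000 bits
= 101000 bits
= 12625 bytes
= 12.3291 KB
BDP = 101000 bits (12625 bytes)


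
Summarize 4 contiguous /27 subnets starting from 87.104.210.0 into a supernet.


Original prefix: /27
Number of subnets: 4 = 2^2
New prefix = 27 - 2 = 25
Supernet: 87.104.210.0/25


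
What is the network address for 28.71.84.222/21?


IP:   00011100.01000111.01010100.11011110
Mask: 11111111.11111111.11111000.00000000
AND operation:
Net:  00011100.01000111.01010000.00000000
Network: 28.71.80.0/21


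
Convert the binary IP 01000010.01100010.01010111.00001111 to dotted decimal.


01000010 = 66
01100010 = 98
01010111 = 87
00001111 = 15
IP: 66.98.87.15


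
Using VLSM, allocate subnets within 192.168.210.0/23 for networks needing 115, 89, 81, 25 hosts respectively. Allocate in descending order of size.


115 hosts -> /25 (126 usable): 192.168.210.0/25
89 hosts -> /25 (126 usable): 192.168.210.128/25
81 hosts -> /25 (126 usable): 192.168.211.0/25
25 hosts -> /27 (30 usable): 192.168.211.128/27
Allocation: 192.168.210.0/25 (115 hosts, 126 usable); 192.168.210.128/25 (89 hosts, 126 usable); 192.168.211.0/25 (81 hosts, 126 usable); 192.168.211.128/27 (25 hosts, 30 usable)


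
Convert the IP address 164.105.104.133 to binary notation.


164 = 10100100
105 = 01101001
104 = 01101000
133 = 10000101
Binary: 10100100.01101001.01101000.10000101


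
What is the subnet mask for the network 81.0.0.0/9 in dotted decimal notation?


/9 means 9 network bits, 23 host bits
Binary: 11111111100000000000000000000000
Mask: 255.128.0.0


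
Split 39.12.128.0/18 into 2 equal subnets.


New prefix = 18 + 1 = 19
Each subnet has 8192 addresses
  39.12.128.0/19
  39.12.160.0/19
Subnets: 39.12.128.0/19, 39.12.160.0/19


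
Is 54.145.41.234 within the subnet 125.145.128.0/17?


Subnet network: 125.145.128.0
Test IP AND mask: 54.145.0.0
No, 54.145.41.234 is not in 125.145.128.0/17


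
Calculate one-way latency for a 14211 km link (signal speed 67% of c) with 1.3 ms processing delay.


Speed = 0.67 * 3e5 km/s = 201000 km/s
Propagation delay = 14211 / 201000 = 0.0707 s = 70.7015 ms
Processing delay = 1.3 ms
Total one-way latency = 72.0015 ms


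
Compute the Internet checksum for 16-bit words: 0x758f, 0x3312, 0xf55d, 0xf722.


Sum all words (with carry folding):
+ 0x758f = 0x758f
+ 0x3312 = 0xa8a1
+ 0xf55d = 0x9dff
+ 0xf722 = 0x9522
One's complement: ~0x9522
Checksum = 0x6add


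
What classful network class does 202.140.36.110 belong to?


First octet: 202
Binary: 11001010
110xxxxx -> Class C (192-223)
Class C, default mask 255.255.255.0 (/24)


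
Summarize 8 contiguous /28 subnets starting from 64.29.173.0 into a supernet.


Original prefix: /28
Number of subnets: 8 = 2^3
New prefix = 28 - 3 = 25
Supernet: 64.29.173.0/25


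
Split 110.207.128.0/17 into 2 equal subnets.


New prefix = 17 + 1 = 18
Each subnet has 16384 addresses
  110.207.128.0/18
  110.207.192.0/18
Subnets: 110.207.128.0/18, 110.207.192.0/18


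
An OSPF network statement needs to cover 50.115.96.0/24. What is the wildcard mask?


Subnet mask: 255.255.255.0
Wildcard = 255.255.255.255 - subnet mask
255 - 255 = 0
255 - 255 = 0
255 - 255 = 0
255 - 0 = 255
Wildcard: 0.0.0.255


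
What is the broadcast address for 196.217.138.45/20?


Network: 196.217.128.0/20
Host bits = 12
Set all host bits to 1:
Broadcast: 196.217.143.255


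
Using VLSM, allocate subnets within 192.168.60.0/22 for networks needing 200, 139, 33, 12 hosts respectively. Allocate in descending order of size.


200 hosts -> /24 (254 usable): 192.168.60.0/24
139 hosts -> /24 (254 usable): 192.168.61.0/24
33 hosts -> /26 (62 usable): 192.168.62.0/26
12 hosts -> /28 (14 usable): 192.168.62.64/28
Allocation: 192.168.60.0/24 (200 hosts, 254 usable); 192.168.61.0/24 (139 hosts, 254 usable); 192.168.62.0/26 (33 hosts, 62 usable); 192.168.62.64/28 (12 hosts, 14 usable)


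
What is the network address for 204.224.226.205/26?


IP:   11001100.11100000.11100010.11001101
Mask: 11111111.11111111.11111111.11000000
AND operation:
Net:  11001100.11100000.11100010.11000000
Network: 204.224.226.192/26


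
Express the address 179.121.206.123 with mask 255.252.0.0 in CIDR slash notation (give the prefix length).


Binary: 11111111.11111100.00000000.00000000
Count leading 1s
Prefix: /14


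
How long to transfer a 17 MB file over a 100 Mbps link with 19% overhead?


Effective throughput = 100 * (1 - 19/100) = 81 Mbps
File size in Mb = 17 * 8 = 136 Mb
Time = 136 / 81
Time = 1.679 seconds


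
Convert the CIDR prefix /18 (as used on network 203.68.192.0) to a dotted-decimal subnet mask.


/18 means 18 network bits, 14 host bits
Binary: 11111111111111111100000000000000
Mask: 255.255.192.0


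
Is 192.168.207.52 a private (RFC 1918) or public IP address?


RFC 1918 private ranges:
  10.0.0.0/8 (10.0.0.0 - 10.255.255.255)
  172.16.0.0/12 (172.16.0.0 - 172.31.255.255)
  192.168.0.0/16 (192.168.0.0 - 192.168.255.255)
Private (in 192.168.0.0/16)


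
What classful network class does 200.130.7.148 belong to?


First octet: 200
Binary: 11001000
110xxxxx -> Class C (192-223)
Class C, default mask 255.255.255.0 (/24)


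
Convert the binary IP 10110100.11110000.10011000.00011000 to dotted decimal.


10110100 = 180
11110000 = 240
10011000 = 152
00011000 = 24
IP: 180.240.152.24


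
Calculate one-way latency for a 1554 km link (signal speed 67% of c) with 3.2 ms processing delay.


Speed = 0.67 * 3e5 km/s = 201000 km/s
Propagation delay = 1554 / 201000 = 0.0077 s = 7.7313 ms
Processing delay = 3.2 ms
Total one-way latency = 10.9313 ms


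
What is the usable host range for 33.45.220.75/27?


Network: 33.45.220.64
Broadcast: 33.45.220.95
First usable = network + 1
Last usable = broadcast - 1
Range: 33.45.220.65 to 33.45.220.94


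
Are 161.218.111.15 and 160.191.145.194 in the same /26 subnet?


Mask: 255.255.255.192
161.218.111.15 AND mask = 161.218.111.0
160.191.145.194 AND mask = 160.191.145.192
No, different subnets (161.218.111.0 vs 160.191.145.192)


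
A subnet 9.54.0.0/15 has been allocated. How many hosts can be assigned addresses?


Host bits = 32 - 15 = 17
Total addresses = 2^17 = 131072
Usable = total - 2 (network and broadcast)
Usable hosts: 131070


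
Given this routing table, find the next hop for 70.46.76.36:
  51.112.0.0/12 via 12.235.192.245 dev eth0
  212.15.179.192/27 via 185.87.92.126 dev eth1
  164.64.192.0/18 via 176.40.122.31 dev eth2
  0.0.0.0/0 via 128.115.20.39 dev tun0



Longest prefix match for 70.46.76.36:
  /12 51.112.0.0: no
  /27 212.15.179.192: no
  /18 164.64.192.0: no
  /0 0.0.0.0: MATCH
Selected: next-hop 128.115.20.39 via tun0 (matched /0)


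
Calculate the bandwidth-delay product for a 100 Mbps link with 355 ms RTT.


BDP = bandwidth * RTT
= 100 Mbps * 355 ms
= 100 * 1e6 * 355 / 1000 bits
= 35500000 bits
= 4437500 bytes
= 4333.4961 KB
BDP = 35500000 bits (4437500 bytes)


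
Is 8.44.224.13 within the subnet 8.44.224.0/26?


Subnet network: 8.44.224.0
Test IP AND mask: 8.44.224.0
Yes, 8.44.224.13 is in 8.44.224.0/26


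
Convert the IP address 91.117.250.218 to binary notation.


91 = 01011011
117 = 01110101
250 = 11111010
218 = 11011010
Binary: 01011011.01110101.11111010.11011010


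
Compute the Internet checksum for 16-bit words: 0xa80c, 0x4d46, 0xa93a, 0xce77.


Sum all words (with carry folding):
+ 0xa80c = 0xa80c
+ 0x4d46 = 0xf552
+ 0xa93a = 0x9e8d
+ 0xce77 = 0x6d05
One's complement: ~0x6d05
Checksum = 0x92fa


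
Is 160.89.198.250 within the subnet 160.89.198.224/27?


Subnet network: 160.89.198.224
Test IP AND mask: 160.89.198.224
Yes, 160.89.198.250 is in 160.89.198.224/27


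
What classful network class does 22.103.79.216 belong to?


First octet: 22
Binary: 00010110
0xxxxxxx -> Class A (1-126)
Class A, default mask 255.0.0.0 (/8)


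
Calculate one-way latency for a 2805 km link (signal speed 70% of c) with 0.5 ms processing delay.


Speed = 0.7 * 3e5 km/s = 210000 km/s
Propagation delay = 2805 / 210000 = 0.0134 s = 13.3571 ms
Processing delay = 0.5 ms
Total one-way latency = 13.8571 ms


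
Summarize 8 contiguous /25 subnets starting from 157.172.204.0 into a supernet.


Original prefix: /25
Number of subnets: 8 = 2^3
New prefix = 25 - 3 = 22
Supernet: 157.172.204.0/22


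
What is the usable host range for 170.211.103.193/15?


Network: 170.210.0.0
Broadcast: 170.211.255.255
First usable = network + 1
Last usable = broadcast - 1
Range: 170.210.0.1 to 170.211.255.254


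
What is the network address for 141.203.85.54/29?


IP:   10001101.11001011.01010101.00110110
Mask: 11111111.11111111.11111111.11111000
AND operation:
Net:  10001101.11001011.01010101.00110000
Network: 141.203.85.48/29


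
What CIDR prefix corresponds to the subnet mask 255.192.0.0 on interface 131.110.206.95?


Binary: 11111111.11000000.00000000.00000000
Count leading 1s
Prefix: /10


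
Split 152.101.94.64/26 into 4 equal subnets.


New prefix = 26 + 2 = 28
Each subnet has 16 addresses
  152.101.94.64/28
  152.101.94.80/28
  152.101.94.96/28
  152.101.94.112/28
Subnets: 152.101.94.64/28, 152.101.94.80/28, 152.101.94.96/28, 152.101.94.112/28


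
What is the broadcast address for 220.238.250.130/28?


Network: 220.238.250.128/28
Host bits = 4
Set all host bits to 1:
Broadcast: 220.238.250.143


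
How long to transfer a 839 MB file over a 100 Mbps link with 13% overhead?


Effective throughput = 100 * (1 - 13/100) = 87 Mbps
File size in Mb = 839 * 8 = 6712 Mb
Time = 6712 / 87
Time = 77.1494 seconds


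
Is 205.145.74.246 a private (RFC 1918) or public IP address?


RFC 1918 private ranges:
  10.0.0.0/8 (10.0.0.0 - 10.255.255.255)
  172.16.0.0/12 (172.16.0.0 - 172.31.255.255)
  192.168.0.0/16 (192.168.0.0 - 192.168.255.255)
Public (not in any RFC 1918 range)


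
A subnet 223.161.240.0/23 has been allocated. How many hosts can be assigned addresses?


Host bits = 32 - 23 = 9
Total addresses = 2^9 = 512
Usable = total - 2 (network and broadcast)
Usable hosts: 510


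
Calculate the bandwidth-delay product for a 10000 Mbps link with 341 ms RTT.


BDP = bandwidth * RTT
= 10000 Mbps * 341 ms
= 10000 * 1e6 * 341 / 1000 bits
= 3410000000 bits
= 426250000 bytes
= 416259.7656 KB
BDP = 3410000000 bits (426250000 bytes)


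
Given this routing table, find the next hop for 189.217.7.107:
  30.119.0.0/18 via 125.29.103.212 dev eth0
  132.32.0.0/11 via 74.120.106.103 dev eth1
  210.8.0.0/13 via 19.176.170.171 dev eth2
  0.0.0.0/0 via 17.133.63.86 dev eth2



Longest prefix match for 189.217.7.107:
  /18 30.119.0.0: no
  /11 132.32.0.0: no
  /13 210.8.0.0: no
  /0 0.0.0.0: MATCH
Selected: next-hop 17.133.63.86 via eth2 (matched /0)


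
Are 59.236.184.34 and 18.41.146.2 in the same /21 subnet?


Mask: 255.255.248.0
59.236.184.34 AND mask = 59.236.184.0
18.41.146.2 AND mask = 18.41.144.0
No, different subnets (59.236.184.0 vs 18.41.144.0)


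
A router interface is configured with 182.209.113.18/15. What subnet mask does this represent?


/15 means 15 network bits, 17 host bits
Binary: 11111111111111100000000000000000
Mask: 255.254.0.0


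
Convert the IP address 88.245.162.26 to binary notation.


88 = 01011000
245 = 11110101
162 = 10100010
26 = 00011010
Binary: 01011000.11110101.10100010.00011010


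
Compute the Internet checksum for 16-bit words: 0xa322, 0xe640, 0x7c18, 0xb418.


Sum all words (with carry folding):
+ 0xa322 = 0xa322
+ 0xe640 = 0x8963
+ 0x7c18 = 0x057c
+ 0xb418 = 0xb994
One's complement: ~0xb994
Checksum = 0x466b


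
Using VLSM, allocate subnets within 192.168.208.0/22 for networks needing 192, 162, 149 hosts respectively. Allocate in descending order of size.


192 hosts -> /24 (254 usable): 192.168.208.0/24
162 hosts -> /24 (254 usable): 192.168.209.0/24
149 hosts -> /24 (254 usable): 192.168.210.0/24
Allocation: 192.168.208.0/24 (192 hosts, 254 usable); 192.168.209.0/24 (162 hosts, 254 usable); 192.168.210.0/24 (149 hosts, 254 usable)


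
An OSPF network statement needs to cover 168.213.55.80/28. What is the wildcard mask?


Subnet mask: 255.255.255.240
Wildcard = 255.255.255.255 - subnet mask
255 - 255 = 0
255 - 255 = 0
255 - 255 = 0
255 - 240 = 15
Wildcard: 0.0.0.15


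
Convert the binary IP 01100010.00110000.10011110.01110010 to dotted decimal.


01100010 = 98
00110000 = 48
10011110 = 158
01110010 = 114
IP: 98.48.158.114


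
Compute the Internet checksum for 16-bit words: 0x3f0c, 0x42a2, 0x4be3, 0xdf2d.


Sum all words (with carry folding):
+ 0x3f0c = 0x3f0c
+ 0x42a2 = 0x81ae
+ 0x4be3 = 0xcd91
+ 0xdf2d = 0xacbf
One's complement: ~0xacbf
Checksum = 0x5340


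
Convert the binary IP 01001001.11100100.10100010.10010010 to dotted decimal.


01001001 = 73
11100100 = 228
10100010 = 162
10010010 = 146
IP: 73.228.162.146


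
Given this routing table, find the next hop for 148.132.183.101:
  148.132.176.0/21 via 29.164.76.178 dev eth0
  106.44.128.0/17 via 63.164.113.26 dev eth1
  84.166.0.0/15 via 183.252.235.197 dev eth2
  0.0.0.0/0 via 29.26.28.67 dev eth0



Longest prefix match for 148.132.183.101:
  /21 148.132.176.0: MATCH
  /17 106.44.128.0: no
  /15 84.166.0.0: no
  /0 0.0.0.0: MATCH
Selected: next-hop 29.164.76.178 via eth0 (matched /21)


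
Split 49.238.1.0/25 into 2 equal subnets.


New prefix = 25 + 1 = 26
Each subnet has 64 addresses
  49.238.1.0/26
  49.238.1.64/26
Subnets: 49.238.1.0/26, 49.238.1.64/26


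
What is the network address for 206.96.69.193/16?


IP:   11001110.01100000.01000101.11000001
Mask: 11111111.11111111.00000000.00000000
AND operation:
Net:  11001110.01100000.00000000.00000000
Network: 206.96.0.0/16


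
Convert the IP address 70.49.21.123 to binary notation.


70 = 01000110
49 = 00110001
21 = 00010101
123 = 01111011
Binary: 01000110.00110001.00010101.01111011


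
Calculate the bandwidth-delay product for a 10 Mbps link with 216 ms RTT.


BDP = bandwidth * RTT
= 10 Mbps * 216 ms
= 10 * 1e6 * 216 / 1000 bits
= 2160000 bits
= 270000 bytes
= 263.6719 KB
BDP = 2160000 bits (270000 bytes)


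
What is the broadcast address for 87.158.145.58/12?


Network: 87.144.0.0/12
Host bits = 20
Set all host bits to 1:
Broadcast: 87.159.255.255


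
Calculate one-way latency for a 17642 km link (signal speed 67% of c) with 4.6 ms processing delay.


Speed = 0.67 * 3e5 km/s = 201000 km/s
Propagation delay = 17642 / 201000 = 0.0878 s = 87.7711 ms
Processing delay = 4.6 ms
Total one-way latency = 92.3711 ms


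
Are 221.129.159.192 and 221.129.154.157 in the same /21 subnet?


Mask: 255.255.248.0
221.129.159.192 AND mask = 221.129.152.0
221.129.154.157 AND mask = 221.129.152.0
Yes, same subnet (221.129.152.0)


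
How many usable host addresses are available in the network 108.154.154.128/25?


Host bits = 32 - 25 = 7
Total addresses = 2^7 = 128
Usable = total - 2 (network and broadcast)
Usable hosts: 126


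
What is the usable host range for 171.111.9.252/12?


Network: 171.96.0.0
Broadcast: 171.111.255.255
First usable = network + 1
Last usable = broadcast - 1
Range: 171.96.0.1 to 171.111.255.254


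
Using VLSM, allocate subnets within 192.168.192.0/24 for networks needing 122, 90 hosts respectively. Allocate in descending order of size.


122 hosts -> /25 (126 usable): 192.168.192.0/25
90 hosts -> /25 (126 usable): 192.168.192.128/25
Allocation: 192.168.192.0/25 (122 hosts, 126 usable); 192.168.192.128/25 (90 hosts, 126 usable)


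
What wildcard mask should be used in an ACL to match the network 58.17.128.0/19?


Subnet mask: 255.255.224.0
Wildcard = 255.255.255.255 - subnet mask
255 - 255 = 0
255 - 255 = 0
255 - 224 = 31
255 - 0 = 255
Wildcard: 0.0.31.255


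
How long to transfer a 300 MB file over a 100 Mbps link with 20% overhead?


Effective throughput = 100 * (1 - 20/100) = 80 Mbps
File size in Mb = 300 * 8 = 2400 Mb
Time = 2400 / 80
Time = 30 seconds


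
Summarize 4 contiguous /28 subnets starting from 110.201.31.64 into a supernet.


Original prefix: /28
Number of subnets: 4 = 2^2
New prefix = 28 - 2 = 26
Supernet: 110.201.31.64/26


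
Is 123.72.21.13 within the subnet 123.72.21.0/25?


Subnet network: 123.72.21.0
Test IP AND mask: 123.72.21.0
Yes, 123.72.21.13 is in 123.72.21.0/25


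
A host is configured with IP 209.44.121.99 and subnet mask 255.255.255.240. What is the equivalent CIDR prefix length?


Binary: 11111111.11111111.11111111.11110000
Count leading 1s
Prefix: /28


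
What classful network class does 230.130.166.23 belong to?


First octet: 230
Binary: 11100110
1110xxxx -> Class D (224-239)
Class D (multicast), default mask N/A


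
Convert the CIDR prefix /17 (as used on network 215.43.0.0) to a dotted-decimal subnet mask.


/17 means 17 network bits, 15 host bits
Binary: 11111111111111111000000000000000
Mask: 255.255.128.0


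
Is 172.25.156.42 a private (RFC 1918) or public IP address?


RFC 1918 private ranges:
  10.0.0.0/8 (10.0.0.0 - 10.255.255.255)
  172.16.0.0/12 (172.16.0.0 - 172.31.255.255)
  192.168.0.0/16 (192.168.0.0 - 192.168.255.255)
Private (in 172.16.0.0/12)


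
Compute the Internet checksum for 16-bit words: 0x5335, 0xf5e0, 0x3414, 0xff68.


Sum all words (with carry folding):
+ 0x5335 = 0x5335
+ 0xf5e0 = 0x4916
+ 0x3414 = 0x7d2a
+ 0xff68 = 0x7c93
One's complement: ~0x7c93
Checksum = 0x836c


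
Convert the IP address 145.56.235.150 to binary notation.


145 = 10010001
56 = 00111000
235 = 11101011
150 = 10010110
Binary: 10010001.00111000.11101011.10010110


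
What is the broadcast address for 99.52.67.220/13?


Network: 99.48.0.0/13
Host bits = 19
Set all host bits to 1:
Broadcast: 99.55.255.255


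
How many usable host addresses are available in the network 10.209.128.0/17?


Host bits = 32 - 17 = 15
Total addresses = 2^15 = 32768
Usable = total - 2 (network and broadcast)
Usable hosts: 32766


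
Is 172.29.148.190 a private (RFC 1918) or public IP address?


RFC 1918 private ranges:
  10.0.0.0/8 (10.0.0.0 - 10.255.255.255)
  172.16.0.0/12 (172.16.0.0 - 172.31.255.255)
  192.168.0.0/16 (192.168.0.0 - 192.168.255.255)
Private (in 172.16.0.0/12)


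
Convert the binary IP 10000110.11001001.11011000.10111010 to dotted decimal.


10000110 = 134
11001001 = 201
11011000 = 216
10111010 = 186
IP: 134.201.216.186


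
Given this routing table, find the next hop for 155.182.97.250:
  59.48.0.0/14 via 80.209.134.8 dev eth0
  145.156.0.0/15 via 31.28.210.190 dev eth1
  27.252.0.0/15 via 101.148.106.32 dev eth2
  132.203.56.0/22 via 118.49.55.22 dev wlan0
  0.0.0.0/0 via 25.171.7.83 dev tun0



Longest prefix match for 155.182.97.250:
  /14 59.48.0.0: no
  /15 145.156.0.0: no
  /15 27.252.0.0: no
  /22 132.203.56.0: no
  /0 0.0.0.0: MATCH
Selected: next-hop 25.171.7.83 via tun0 (matched /0)


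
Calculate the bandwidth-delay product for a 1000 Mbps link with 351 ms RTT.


BDP = bandwidth * RTT
= 1000 Mbps * 351 ms
= 1000 * 1e6 * 351 / 1000 bits
= 351000000 bits
= 43875000 bytes
= 42846.6797 KB
BDP = 351000000 bits (43875000 bytes)


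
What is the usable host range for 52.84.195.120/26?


Network: 52.84.195.64
Broadcast: 52.84.195.127
First usable = network + 1
Last usable = broadcast - 1
Range: 52.84.195.65 to 52.84.195.126


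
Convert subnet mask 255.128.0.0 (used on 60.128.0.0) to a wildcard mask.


Subnet mask: 255.128.0.0
Wildcard = 255.255.255.255 - subnet mask
255 - 255 = 0
255 - 128 = 127
255 - 0 = 255
255 - 0 = 255
Wildcard: 0.127.255.255


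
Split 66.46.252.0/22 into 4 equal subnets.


New prefix = 22 + 2 = 24
Each subnet has 256 addresses
  66.46.252.0/24
  66.46.253.0/24
  66.46.254.0/24
  66.46.255.0/24
Subnets: 66.46.252.0/24, 66.46.253.0/24, 66.46.254.0/24, 66.46.255.0/24


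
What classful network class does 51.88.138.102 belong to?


First octet: 51
Binary: 00110011
0xxxxxxx -> Class A (1-126)
Class A, default mask 255.0.0.0 (/8)


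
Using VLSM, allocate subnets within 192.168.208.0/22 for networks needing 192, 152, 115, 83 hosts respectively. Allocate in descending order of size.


192 hosts -> /24 (254 usable): 192.168.208.0/24
152 hosts -> /24 (254 usable): 192.168.209.0/24
115 hosts -> /25 (126 usable): 192.168.210.0/25
83 hosts -> /25 (126 usable): 192.168.210.128/25
Allocation: 192.168.208.0/24 (192 hosts, 254 usable); 192.168.209.0/24 (152 hosts, 254 usable); 192.168.210.0/25 (115 hosts, 126 usable); 192.168.210.128/25 (83 hosts, 126 usable)


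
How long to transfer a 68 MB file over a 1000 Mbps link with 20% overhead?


Effective throughput = 1000 * (1 - 20/100) = 800 Mbps
File size in Mb = 68 * 8 = 544 Mb
Time = 544 / 800
Time = 0.68 seconds


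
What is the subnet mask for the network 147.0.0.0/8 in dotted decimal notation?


/8 means 8 network bits, 24 host bits
Binary: 11111111000000000000000000000000
Mask: 255.0.0.0


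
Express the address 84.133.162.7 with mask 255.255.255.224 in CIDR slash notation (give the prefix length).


Binary: 11111111.11111111.11111111.11100000
Count leading 1s
Prefix: /27


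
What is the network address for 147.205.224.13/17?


IP:   10010011.11001101.11100000.00001101
Mask: 11111111.11111111.10000000.00000000
AND operation:
Net:  10010011.11001101.10000000.00000000
Network: 147.205.128.0/17


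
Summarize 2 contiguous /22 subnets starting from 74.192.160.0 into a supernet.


Original prefix: /22
Number of subnets: 2 = 2^1
New prefix = 22 - 1 = 21
Supernet: 74.192.160.0/21


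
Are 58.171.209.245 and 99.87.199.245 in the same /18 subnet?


Mask: 255.255.192.0
58.171.209.245 AND mask = 58.171.192.0
99.87.199.245 AND mask = 99.87.192.0
No, different subnets (58.171.192.0 vs 99.87.192.0)


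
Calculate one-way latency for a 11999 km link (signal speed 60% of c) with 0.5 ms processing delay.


Speed = 0.6 * 3e5 km/s = 180000 km/s
Propagation delay = 11999 / 180000 = 0.0667 s = 66.6611 ms
Processing delay = 0.5 ms
Total one-way latency = 67.1611 ms


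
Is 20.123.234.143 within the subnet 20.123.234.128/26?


Subnet network: 20.123.234.128
Test IP AND mask: 20.123.234.128
Yes, 20.123.234.143 is in 20.123.234.128/26


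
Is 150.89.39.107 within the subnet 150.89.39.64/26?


Subnet network: 150.89.39.64
Test IP AND mask: 150.89.39.64
Yes, 150.89.39.107 is in 150.89.39.64/26


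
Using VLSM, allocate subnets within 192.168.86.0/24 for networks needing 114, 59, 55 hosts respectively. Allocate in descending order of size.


114 hosts -> /25 (126 usable): 192.168.86.0/25
59 hosts -> /26 (62 usable): 192.168.86.128/26
55 hosts -> /26 (62 usable): 192.168.86.192/26
Allocation: 192.168.86.0/25 (114 hosts, 126 usable); 192.168.86.128/26 (59 hosts, 62 usable); 192.168.86.192/26 (55 hosts, 62 usable)


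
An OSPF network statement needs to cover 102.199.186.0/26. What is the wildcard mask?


Subnet mask: 255.255.255.192
Wildcard = 255.255.255.255 - subnet mask
255 - 255 = 0
255 - 255 = 0
255 - 255 = 0
255 - 192 = 63
Wildcard: 0.0.0.63


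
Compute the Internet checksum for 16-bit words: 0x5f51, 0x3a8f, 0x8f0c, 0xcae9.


Sum all words (with carry folding):
+ 0x5f51 = 0x5f51
+ 0x3a8f = 0x99e0
+ 0x8f0c = 0x28ed
+ 0xcae9 = 0xf3d6
One's complement: ~0xf3d6
Checksum = 0x0c29


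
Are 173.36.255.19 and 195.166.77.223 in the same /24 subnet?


Mask: 255.255.255.0
173.36.255.19 AND mask = 173.36.255.0
195.166.77.223 AND mask = 195.166.77.0
No, different subnets (173.36.255.0 vs 195.166.77.0)


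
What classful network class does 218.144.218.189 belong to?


First octet: 218
Binary: 11011010
110xxxxx -> Class C (192-223)
Class C, default mask 255.255.255.0 (/24)


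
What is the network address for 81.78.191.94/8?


IP:   01010001.01001110.10111111.01011110
Mask: 11111111.00000000.00000000.00000000
AND operation:
Net:  01010001.00000000.00000000.00000000
Network: 81.0.0.0/8


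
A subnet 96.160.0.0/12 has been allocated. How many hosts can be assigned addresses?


Host bits = 32 - 12 = 20
Total addresses = 2^20 = 1048576
Usable = total - 2 (network and broadcast)
Usable hosts: 1048574


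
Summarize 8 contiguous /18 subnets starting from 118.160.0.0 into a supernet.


Original prefix: /18
Number of subnets: 8 = 2^3
New prefix = 18 - 3 = 15
Supernet: 118.160.0.0/15


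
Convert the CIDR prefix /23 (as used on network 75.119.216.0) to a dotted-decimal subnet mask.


/23 means 23 network bits, 9 host bits
Binary: 11111111111111111111111000000000
Mask: 255.255.254.0


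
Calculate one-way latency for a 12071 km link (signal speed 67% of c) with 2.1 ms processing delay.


Speed = 0.67 * 3e5 km/s = 201000 km/s
Propagation delay = 12071 / 201000 = 0.0601 s = 60.0547 ms
Processing delay = 2.1 ms
Total one-way latency = 62.1547 ms


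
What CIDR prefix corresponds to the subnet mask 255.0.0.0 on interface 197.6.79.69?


Binary: 11111111.00000000.00000000.00000000
Count leading 1s
Prefix: /8


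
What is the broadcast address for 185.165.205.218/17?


Network: 185.165.128.0/17
Host bits = 15
Set all host bits to 1:
Broadcast: 185.165.255.255


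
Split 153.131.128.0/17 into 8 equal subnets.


New prefix = 17 + 3 = 20
Each subnet has 4096 addresses
  153.131.128.0/20
  153.131.144.0/20
  153.131.160.0/20
  153.131.176.0/20
  153.131.192.0/20
  153.131.208.0/20
  153.131.224.0/20
  153.131.240.0/20
Subnets: 153.131.128.0/20, 153.131.144.0/20, 153.131.160.0/20, 153.131.176.0/20, 153.131.192.0/20, 153.131.208.0/20, 153.131.224.0/20, 153.131.240.0/20


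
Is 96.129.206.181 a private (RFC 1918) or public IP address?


RFC 1918 private ranges:
  10.0.0.0/8 (10.0.0.0 - 10.255.255.255)
  172.16.0.0/12 (172.16.0.0 - 172.31.255.255)
  192.168.0.0/16 (192.168.0.0 - 192.168.255.255)
Public (not in any RFC 1918 range)


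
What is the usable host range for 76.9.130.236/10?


Network: 76.0.0.0
Broadcast: 76.63.255.255
First usable = network + 1
Last usable = broadcast - 1
Range: 76.0.0.1 to 76.63.255.254


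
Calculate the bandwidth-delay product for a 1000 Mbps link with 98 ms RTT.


BDP = bandwidth * RTT
= 1000 Mbps * 98 ms
= 1000 * 1e6 * 98 / 1000 bits
= 98000000 bits
= 12250000 bytes
= 11962.8906 KB
BDP = 98000000 bits (12250000 bytes)


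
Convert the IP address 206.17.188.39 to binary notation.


206 = 11001110
17 = 00010001
188 = 10111100
39 = 00100111
Binary: 11001110.00010001.10111100.00100111


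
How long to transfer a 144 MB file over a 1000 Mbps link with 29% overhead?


Effective throughput = 1000 * (1 - 29/100) = 710 Mbps
File size in Mb = 144 * 8 = 1152 Mb
Time = 1152 / 710
Time = 1.6225 seconds


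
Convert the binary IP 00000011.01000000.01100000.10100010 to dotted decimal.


00000011 = 3
01000000 = 64
01100000 = 96
10100010 = 162
IP: 3.64.96.162


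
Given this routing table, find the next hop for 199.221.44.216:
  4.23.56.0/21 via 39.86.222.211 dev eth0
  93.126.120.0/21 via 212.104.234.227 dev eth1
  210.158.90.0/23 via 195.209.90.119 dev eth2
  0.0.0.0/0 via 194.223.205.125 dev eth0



Longest prefix match for 199.221.44.216:
  /21 4.23.56.0: no
  /21 93.126.120.0: no
  /23 210.158.90.0: no
  /0 0.0.0.0: MATCH
Selected: next-hop 194.223.205.125 via eth0 (matched /0)
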